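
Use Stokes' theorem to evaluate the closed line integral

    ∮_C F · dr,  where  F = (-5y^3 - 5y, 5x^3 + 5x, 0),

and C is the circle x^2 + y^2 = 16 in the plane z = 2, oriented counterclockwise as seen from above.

Let S be the flat disk x^2 + y^2 ≤ 16 in the plane z = 2, with upward unit normal n̂ = ẑ. By Stokes' theorem,

    ∮_C F · dr = ∬_S (∇ × F) · n̂ dS = ∬_D (curl F)_z dA,

where D is the disk x^2 + y^2 ≤ 16.

Compute the curl of F = (-5y^3 - 5y, 5x^3 + 5x, 0):
    (∇ × F)_x = ∂F_z/∂y - ∂F_y/∂z = 0,
    (∇ × F)_y = ∂F_x/∂z - ∂F_z/∂x = 0,
    (∇ × F)_z = ∂F_y/∂x - ∂F_x/∂y = 15x^2 + 15y^2 + 10.

On z = 2, (curl F)_z = 15x^2 + 15y^2 + 10.

Convert to polar (x = r cos θ, y = r sin θ, dA = r dr dθ); the integrand becomes 15r^2 + 10, so

    ∬_D (curl F)_z dA = ∫_0^{2π} ∫_0^{4} (15r^2 + 10) · r dr dθ.

Inner (r from 0 to 4): 1040.
Outer (θ from 0 to 2π): 2080π.

Therefore ∮_C F · dr = 2080π.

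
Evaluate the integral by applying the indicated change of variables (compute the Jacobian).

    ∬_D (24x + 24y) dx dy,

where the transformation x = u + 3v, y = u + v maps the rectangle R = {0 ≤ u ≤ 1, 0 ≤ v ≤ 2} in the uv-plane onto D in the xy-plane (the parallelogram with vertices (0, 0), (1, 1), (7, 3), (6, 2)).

Compute the Jacobian determinant of (x, y) with respect to (u, v):

    ∂(x,y)/∂(u,v) = | 1  3 | = (1)(1) - (3)(1) = -2.
                   | 1  1 |

Its absolute value is |J| = 2 (the area scaling factor).

Substituting x = u + 3v, y = u + v into the integrand,

    24x + 24y → 48u + 96v,

so the integral becomes

    ∬_R (48u + 96v) · |J| du dv = ∫_0^1 ∫_0^2 (96u + 192v) dv du.

Inner (v): 192u + 384.
Outer (u): 480.

Therefore ∬_D (24x + 24y) dx dy = 480.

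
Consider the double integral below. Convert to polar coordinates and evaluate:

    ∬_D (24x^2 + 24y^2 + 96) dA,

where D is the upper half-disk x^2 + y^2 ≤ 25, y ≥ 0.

The region D is 0 ≤ r ≤ 5, 0 ≤ θ ≤ π in polar coordinates, where x = r cos(θ), y = r sin(θ), and dA = r dr dθ.

Under the substitution, the integrand becomes 24r^2 + 96, so

    ∬_D (24x^2 + 24y^2 + 96) dA = ∫_{0}^{π} ∫_{0}^{5} (24r^2 + 96) · r dr dθ.

Inner integral (in r): ∫_{0}^{5} (24r^2 + 96) · r dr = 4950.

Outer integral (in θ): ∫_{0}^{π} (4950) dθ = 4950π.

Therefore ∬_D (24x^2 + 24y^2 + 96) dA = 4950π.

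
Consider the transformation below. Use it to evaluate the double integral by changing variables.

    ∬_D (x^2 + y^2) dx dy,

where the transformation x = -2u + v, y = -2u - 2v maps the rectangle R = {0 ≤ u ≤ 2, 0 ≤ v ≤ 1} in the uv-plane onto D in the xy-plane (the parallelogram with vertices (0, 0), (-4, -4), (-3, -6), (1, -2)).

Compute the Jacobian determinant of (x, y) with respect to (u, v):

    ∂(x,y)/∂(u,v) = | -2  1 | = (-2)(-2) - (1)(-2) = 6.
                   | -2  -2 |

Its absolute value is |J| = 6 (the area scaling factor).

Substituting x = -2u + v, y = -2u - 2v into the integrand,

    x^2 + y^2 → 8u^2 + 4u v + 5v^2,

so the integral becomes

    ∬_R (8u^2 + 4u v + 5v^2) · |J| du dv = ∫_0^2 ∫_0^1 (48u^2 + 24u v + 30v^2) dv du.

Inner (v): 48u^2 + 12u + 10.
Outer (u): 172.

Therefore ∬_D (x^2 + y^2) dx dy = 172.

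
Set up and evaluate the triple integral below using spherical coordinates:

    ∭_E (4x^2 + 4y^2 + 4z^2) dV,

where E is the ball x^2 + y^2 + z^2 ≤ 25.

In spherical coordinates, x = ρ sin(φ) cos(θ), y = ρ sin(φ) sin(θ), z = ρ cos(φ), and dV = ρ^2 sin(φ) dρ dφ dθ.

The integrand becomes 4ρ^2, so

    ∭_E (4x^2 + 4y^2 + 4z^2) dV = ∫_{0}^{2π} ∫_{0}^{π} ∫_{0}^{5} (4ρ^2) · ρ^2 sin(φ) dρ dφ dθ.

Inner (ρ): 2500sin(φ).
Middle (φ): 5000.
Outer (θ): 10000π.

Therefore the triple integral equals 10000π.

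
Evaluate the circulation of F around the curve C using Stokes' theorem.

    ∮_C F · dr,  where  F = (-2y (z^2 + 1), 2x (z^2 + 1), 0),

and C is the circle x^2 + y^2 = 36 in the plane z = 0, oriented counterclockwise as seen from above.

Let S be the flat disk x^2 + y^2 ≤ 36 in the plane z = 0, with upward unit normal n̂ = ẑ. By Stokes' theorem,

    ∮_C F · dr = ∬_S (∇ × F) · n̂ dS = ∬_D (curl F)_z dA,

where D is the disk x^2 + y^2 ≤ 36.

Compute the curl of F = (-2y (z^2 + 1), 2x (z^2 + 1), 0):
    (∇ × F)_x = ∂F_z/∂y - ∂F_y/∂z = -4x z,
    (∇ × F)_y = ∂F_x/∂z - ∂F_z/∂x = -4y z,
    (∇ × F)_z = ∂F_y/∂x - ∂F_x/∂y = 4z^2 + 4.

On z = 0, (curl F)_z = 4.

Convert to polar (x = r cos θ, y = r sin θ, dA = r dr dθ); the integrand becomes 4, so

    ∬_D (curl F)_z dA = ∫_0^{2π} ∫_0^{6} (4) · r dr dθ.

Inner (r from 0 to 6): 72.
Outer (θ from 0 to 2π): 144π.

Therefore ∮_C F · dr = 144π.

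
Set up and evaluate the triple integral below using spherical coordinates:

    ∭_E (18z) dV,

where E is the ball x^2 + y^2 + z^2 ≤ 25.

In spherical coordinates, x = ρ sin(φ) cos(θ), y = ρ sin(φ) sin(θ), z = ρ cos(φ), and dV = ρ^2 sin(φ) dρ dφ dθ.

The integrand becomes 18ρ cos(φ), so

    ∭_E (18z) dV = ∫_{0}^{2π} ∫_{0}^{π} ∫_{0}^{5} (18ρ cos(φ)) · ρ^2 sin(φ) dρ dφ dθ.

Inner (ρ): 5625sin(2φ)/4.
Middle (φ): 0.
Outer (θ): 0.

Therefore the triple integral equals 0.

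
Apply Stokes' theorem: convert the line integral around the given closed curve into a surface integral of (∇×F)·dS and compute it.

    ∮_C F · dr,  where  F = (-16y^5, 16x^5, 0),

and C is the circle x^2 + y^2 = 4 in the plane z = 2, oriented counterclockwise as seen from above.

Let S be the flat disk x^2 + y^2 ≤ 4 in the plane z = 2, with upward unit normal n̂ = ẑ. By Stokes' theorem,

    ∮_C F · dr = ∬_S (∇ × F) · n̂ dS = ∬_D (curl F)_z dA,

where D is the disk x^2 + y^2 ≤ 4.

Compute the curl of F = (-16y^5, 16x^5, 0):
    (∇ × F)_x = ∂F_z/∂y - ∂F_y/∂z = 0,
    (∇ × F)_y = ∂F_x/∂z - ∂F_z/∂x = 0,
    (∇ × F)_z = ∂F_y/∂x - ∂F_x/∂y = 80x^4 + 80y^4.

On z = 2, (curl F)_z = 80x^4 + 80y^4.

Convert to polar (x = r cos θ, y = r sin θ, dA = r dr dθ); the integrand becomes 80r^4(sin(θ)^4 + cos(θ)^4), so

    ∬_D (curl F)_z dA = ∫_0^{2π} ∫_0^{2} (80r^4(sin(θ)^4 + cos(θ)^4)) · r dr dθ.

Inner (r from 0 to 2): 2560sin(θ)^4/3 + 2560cos(θ)^4/3.
Outer (θ from 0 to 2π): 1280π.

Therefore ∮_C F · dr = 1280π.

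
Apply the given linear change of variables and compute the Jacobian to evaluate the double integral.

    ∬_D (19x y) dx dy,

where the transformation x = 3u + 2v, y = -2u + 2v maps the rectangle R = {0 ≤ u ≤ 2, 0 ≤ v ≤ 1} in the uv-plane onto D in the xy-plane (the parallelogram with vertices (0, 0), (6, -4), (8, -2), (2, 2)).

Compute the Jacobian determinant of (x, y) with respect to (u, v):

    ∂(x,y)/∂(u,v) = | 3  2 | = (3)(2) - (2)(-2) = 10.
                   | -2  2 |

Its absolute value is |J| = 10 (the area scaling factor).

Substituting x = 3u + 2v, y = -2u + 2v into the integrand,

    19x y → -114u^2 + 38u v + 76v^2,

so the integral becomes

    ∬_R (-114u^2 + 38u v + 76v^2) · |J| du dv = ∫_0^2 ∫_0^1 (-1140u^2 + 380u v + 760v^2) dv du.

Inner (v): -1140u^2 + 190u + 760/3.
Outer (u): -6460/3.

Therefore ∬_D (19x y) dx dy = -6460/3.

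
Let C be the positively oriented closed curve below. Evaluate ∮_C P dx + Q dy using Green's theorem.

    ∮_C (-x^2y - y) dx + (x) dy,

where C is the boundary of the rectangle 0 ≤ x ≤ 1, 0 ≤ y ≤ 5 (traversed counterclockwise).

Green's theorem converts the closed line integral into a double integral over the enclosed region D:

    ∮_C P dx + Q dy = ∬_D (∂Q/∂x - ∂P/∂y) dA.

Here P = -x^2y - y, Q = x, so

    ∂Q/∂x = 1,    ∂P/∂y = -x^2 - 1,
    ∂Q/∂x - ∂P/∂y = x^2 + 2.

D is the region 0 ≤ x ≤ 1, 0 ≤ y ≤ 5. Evaluating the double integral:

    ∬_D (x^2 + 2) dA = ∫_0^{1} ∫_0^{5} (x^2 + 2) dy dx.

Inner (y from 0 to 5): 5x^2 + 10.
Outer (x from 0 to 1): 35/3.

Therefore ∮_C P dx + Q dy = 35/3.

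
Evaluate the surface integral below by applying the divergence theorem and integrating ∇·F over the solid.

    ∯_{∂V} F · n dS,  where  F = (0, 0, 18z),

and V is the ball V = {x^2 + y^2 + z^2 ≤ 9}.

By the divergence theorem,

    ∯_{∂V} F · n dS = ∭_V (∇ · F) dV.

Compute the divergence:
    ∇ · F = ∂F_x/∂x + ∂F_y/∂y + ∂F_z/∂z = 0 + 0 + 18 = 18.

In spherical coordinates, x = ρ sin(φ) cos(θ), y = ρ sin(φ) sin(θ), z = ρ cos(φ), dV = ρ^2 sin(φ) dρ dφ dθ, with 0 ≤ ρ ≤ 3, 0 ≤ φ ≤ π, 0 ≤ θ ≤ 2π.

The integrand, after substitution and multiplying by the volume element, becomes (18) · ρ^2 sin(φ), so

    ∭_V (∇·F) dV = ∫_0^{2π} ∫_0^{π} ∫_0^{3} (18) · ρ^2 sin(φ) dρ dφ dθ.

Inner (ρ from 0 to 3): 162sin(φ).
Middle (φ from 0 to π): 324.
Outer (θ from 0 to 2π): 648π.

Therefore ∯_{∂V} F · n dS = 648π.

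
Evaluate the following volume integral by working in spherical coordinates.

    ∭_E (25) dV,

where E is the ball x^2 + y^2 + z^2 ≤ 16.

In spherical coordinates, x = ρ sin(φ) cos(θ), y = ρ sin(φ) sin(θ), z = ρ cos(φ), and dV = ρ^2 sin(φ) dρ dφ dθ.

The integrand becomes 25, so

    ∭_E (25) dV = ∫_{0}^{2π} ∫_{0}^{π} ∫_{0}^{4} (25) · ρ^2 sin(φ) dρ dφ dθ.

Inner (ρ): 1600sin(φ)/3.
Middle (φ): 3200/3.
Outer (θ): 6400π/3.

Therefore the triple integral equals 6400π/3.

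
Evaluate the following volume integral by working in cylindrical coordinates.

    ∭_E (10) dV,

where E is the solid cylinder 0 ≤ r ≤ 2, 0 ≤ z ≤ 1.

In cylindrical coordinates, x = r cos(θ), y = r sin(θ), z = z, and dV = r dr dθ dz.

The integrand becomes 10, so

    ∭_E (10) dV = ∫_{0}^{2π} ∫_{0}^{2} ∫_{0}^{1} (10) · r dz dr dθ.

Inner (z): 10r.
Middle (r from 0 to 2): 20.
Outer (θ): 40π.

Therefore the triple integral equals 40π.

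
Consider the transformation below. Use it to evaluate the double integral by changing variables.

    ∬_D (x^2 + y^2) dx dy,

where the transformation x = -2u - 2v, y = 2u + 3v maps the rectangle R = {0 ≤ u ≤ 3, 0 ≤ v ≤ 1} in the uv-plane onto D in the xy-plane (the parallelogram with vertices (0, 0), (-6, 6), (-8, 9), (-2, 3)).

Compute the Jacobian determinant of (x, y) with respect to (u, v):

    ∂(x,y)/∂(u,v) = | -2  -2 | = (-2)(3) - (-2)(2) = -2.
                   | 2  3 |

Its absolute value is |J| = 2 (the area scaling factor).

Substituting x = -2u - 2v, y = 2u + 3v into the integrand,

    x^2 + y^2 → 8u^2 + 20u v + 13v^2,

so the integral becomes

    ∬_R (8u^2 + 20u v + 13v^2) · |J| du dv = ∫_0^3 ∫_0^1 (16u^2 + 40u v + 26v^2) dv du.

Inner (v): 16u^2 + 20u + 26/3.
Outer (u): 260.

Therefore ∬_D (x^2 + y^2) dx dy = 260.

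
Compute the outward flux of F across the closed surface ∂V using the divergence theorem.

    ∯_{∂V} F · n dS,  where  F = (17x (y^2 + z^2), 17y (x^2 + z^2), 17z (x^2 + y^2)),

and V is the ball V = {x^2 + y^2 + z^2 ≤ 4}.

By the divergence theorem,

    ∯_{∂V} F · n dS = ∭_V (∇ · F) dV.

Compute the divergence:
    ∇ · F = ∂F_x/∂x + ∂F_y/∂y + ∂F_z/∂z = 17y^2 + 17z^2 + 17x^2 + 17z^2 + 17x^2 + 17y^2 = 34x^2 + 34y^2 + 34z^2.

In spherical coordinates, x = ρ sin(φ) cos(θ), y = ρ sin(φ) sin(θ), z = ρ cos(φ), dV = ρ^2 sin(φ) dρ dφ dθ, with 0 ≤ ρ ≤ 2, 0 ≤ φ ≤ π, 0 ≤ θ ≤ 2π.

The integrand, after substitution and multiplying by the volume element, becomes (34ρ^2) · ρ^2 sin(φ), so

    ∭_V (∇·F) dV = ∫_0^{2π} ∫_0^{π} ∫_0^{2} (34ρ^2) · ρ^2 sin(φ) dρ dφ dθ.

Inner (ρ from 0 to 2): 1088sin(φ)/5.
Middle (φ from 0 to π): 2176/5.
Outer (θ from 0 to 2π): 4352π/5.

Therefore ∯_{∂V} F · n dS = 4352π/5.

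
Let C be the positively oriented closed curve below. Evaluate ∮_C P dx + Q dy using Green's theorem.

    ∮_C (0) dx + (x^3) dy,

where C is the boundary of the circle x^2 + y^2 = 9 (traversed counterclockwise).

Green's theorem converts the closed line integral into a double integral over the enclosed region D:

    ∮_C P dx + Q dy = ∬_D (∂Q/∂x - ∂P/∂y) dA.

Here P = 0, Q = x^3, so

    ∂Q/∂x = 3x^2,    ∂P/∂y = 0,
    ∂Q/∂x - ∂P/∂y = 3x^2.

D is the region x^2 + y^2 ≤ 9. Evaluating the double integral:

In polar coordinates (x = r cos θ, y = r sin θ, dA = r dr dθ) the integrand becomes 3r^2cos(θ)^2, so

    ∬_D (3x^2) dA = ∫_0^{2π} ∫_0^{3} (3r^2cos(θ)^2) · r dr dθ.

Inner (r from 0 to 3): 243cos(θ)^2/4.
Outer (θ from 0 to 2π): 243π/4.

Therefore ∮_C P dx + Q dy = 243π/4.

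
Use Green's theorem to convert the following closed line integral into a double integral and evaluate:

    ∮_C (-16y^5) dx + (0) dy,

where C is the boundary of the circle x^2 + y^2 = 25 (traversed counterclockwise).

Green's theorem converts the closed line integral into a double integral over the enclosed region D:

    ∮_C P dx + Q dy = ∬_D (∂Q/∂x - ∂P/∂y) dA.

Here P = -16y^5, Q = 0, so

    ∂Q/∂x = 0,    ∂P/∂y = -80y^4,
    ∂Q/∂x - ∂P/∂y = 80y^4.

D is the region x^2 + y^2 ≤ 25. Evaluating the double integral:

In polar coordinates (x = r cos θ, y = r sin θ, dA = r dr dθ) the integrand becomes 80r^4sin(θ)^4, so

    ∬_D (80y^4) dA = ∫_0^{2π} ∫_0^{5} (80r^4sin(θ)^4) · r dr dθ.

Inner (r from 0 to 5): 625000sin(θ)^4/3.
Outer (θ from 0 to 2π): 156250π.

Therefore ∮_C P dx + Q dy = 156250π.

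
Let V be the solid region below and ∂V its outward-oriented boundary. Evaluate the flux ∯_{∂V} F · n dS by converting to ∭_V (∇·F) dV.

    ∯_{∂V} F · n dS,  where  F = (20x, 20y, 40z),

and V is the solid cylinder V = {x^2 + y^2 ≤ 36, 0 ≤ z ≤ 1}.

By the divergence theorem,

    ∯_{∂V} F · n dS = ∭_V (∇ · F) dV.

Compute the divergence:
    ∇ · F = ∂F_x/∂x + ∂F_y/∂y + ∂F_z/∂z = 20 + 20 + 40 = 80.

In cylindrical coordinates, x = r cos(θ), y = r sin(θ), z = z, dV = r dr dθ dz, with 0 ≤ r ≤ 6, 0 ≤ θ ≤ 2π, 0 ≤ z ≤ 1.

The integrand, after substitution and multiplying by the volume element, becomes (80) · r, so

    ∭_V (∇·F) dV = ∫_0^{2π} ∫_0^{6} ∫_0^{1} (80) · r dz dr dθ.

Inner (z from 0 to 1): 80r.
Middle (r from 0 to 6): 1440.
Outer (θ from 0 to 2π): 2880π.

Therefore ∯_{∂V} F · n dS = 2880π.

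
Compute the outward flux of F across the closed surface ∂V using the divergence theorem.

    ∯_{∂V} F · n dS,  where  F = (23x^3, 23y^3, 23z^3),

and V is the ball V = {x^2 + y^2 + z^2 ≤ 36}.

By the divergence theorem,

    ∯_{∂V} F · n dS = ∭_V (∇ · F) dV.

Compute the divergence:
    ∇ · F = ∂F_x/∂x + ∂F_y/∂y + ∂F_z/∂z = 69x^2 + 69y^2 + 69z^2.

In spherical coordinates, x = ρ sin(φ) cos(θ), y = ρ sin(φ) sin(θ), z = ρ cos(φ), dV = ρ^2 sin(φ) dρ dφ dθ, with 0 ≤ ρ ≤ 6, 0 ≤ φ ≤ π, 0 ≤ θ ≤ 2π.

The integrand, after substitution and multiplying by the volume element, becomes (69ρ^2) · ρ^2 sin(φ), so

    ∭_V (∇·F) dV = ∫_0^{2π} ∫_0^{π} ∫_0^{6} (69ρ^2) · ρ^2 sin(φ) dρ dφ dθ.

Inner (ρ from 0 to 6): 536544sin(φ)/5.
Middle (φ from 0 to π): 1073088/5.
Outer (θ from 0 to 2π): 2146176π/5.

Therefore ∯_{∂V} F · n dS = 2146176π/5.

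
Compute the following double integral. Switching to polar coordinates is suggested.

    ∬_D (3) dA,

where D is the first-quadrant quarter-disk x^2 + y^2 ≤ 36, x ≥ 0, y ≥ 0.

The region D is 0 ≤ r ≤ 6, 0 ≤ θ ≤ π/2 in polar coordinates, where x = r cos(θ), y = r sin(θ), and dA = r dr dθ.

Under the substitution, the integrand becomes 3, so

    ∬_D (3) dA = ∫_{0}^{π/2} ∫_{0}^{6} (3) · r dr dθ.

Inner integral (in r): ∫_{0}^{6} (3) · r dr = 54.

Outer integral (in θ): ∫_{0}^{π/2} (54) dθ = 27π.

Therefore ∬_D (3) dA = 27π.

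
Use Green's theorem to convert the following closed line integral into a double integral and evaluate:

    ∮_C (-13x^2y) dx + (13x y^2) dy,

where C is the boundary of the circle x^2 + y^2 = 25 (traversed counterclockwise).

Green's theorem converts the closed line integral into a double integral over the enclosed region D:

    ∮_C P dx + Q dy = ∬_D (∂Q/∂x - ∂P/∂y) dA.

Here P = -13x^2y, Q = 13x y^2, so

    ∂Q/∂x = 13y^2,    ∂P/∂y = -13x^2,
    ∂Q/∂x - ∂P/∂y = 13x^2 + 13y^2.

D is the region x^2 + y^2 ≤ 25. Evaluating the double integral:

In polar coordinates (x = r cos θ, y = r sin θ, dA = r dr dθ) the integrand becomes 13r^2, so

    ∬_D (13x^2 + 13y^2) dA = ∫_0^{2π} ∫_0^{5} (13r^2) · r dr dθ.

Inner (r from 0 to 5): 8125/4.
Outer (θ from 0 to 2π): 8125π/2.

Therefore ∮_C P dx + Q dy = 8125π/2.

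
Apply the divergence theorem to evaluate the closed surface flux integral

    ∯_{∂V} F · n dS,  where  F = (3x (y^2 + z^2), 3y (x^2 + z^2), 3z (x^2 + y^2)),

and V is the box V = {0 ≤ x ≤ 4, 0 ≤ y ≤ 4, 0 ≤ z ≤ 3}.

By the divergence theorem,

    ∯_{∂V} F · n dS = ∭_V (∇ · F) dV.

Compute the divergence:
    ∇ · F = ∂F_x/∂x + ∂F_y/∂y + ∂F_z/∂z = 3y^2 + 3z^2 + 3x^2 + 3z^2 + 3x^2 + 3y^2 = 6x^2 + 6y^2 + 6z^2.

V is a rectangular box, so dV = dx dy dz with 0 ≤ x ≤ 4, 0 ≤ y ≤ 4, 0 ≤ z ≤ 3.

Integrate (6x^2 + 6y^2 + 6z^2) over V as an iterated integral:

    ∭_V (∇·F) dV = ∫_0^{4} ∫_0^{4} ∫_0^{3} (6x^2 + 6y^2 + 6z^2) dz dy dx.

Inner (z from 0 to 3): 18x^2 + 18y^2 + 54.
Middle (y from 0 to 4): 72x^2 + 600.
Outer (x from 0 to 4): 3936.

Therefore ∯_{∂V} F · n dS = 3936.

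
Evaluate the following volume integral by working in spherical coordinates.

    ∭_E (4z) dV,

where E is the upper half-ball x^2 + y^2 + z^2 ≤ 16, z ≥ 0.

In spherical coordinates, x = ρ sin(φ) cos(θ), y = ρ sin(φ) sin(θ), z = ρ cos(φ), and dV = ρ^2 sin(φ) dρ dφ dθ.

The integrand becomes 4ρ cos(φ), so

    ∭_E (4z) dV = ∫_{0}^{2π} ∫_{0}^{π/2} ∫_{0}^{4} (4ρ cos(φ)) · ρ^2 sin(φ) dρ dφ dθ.

Inner (ρ): 128sin(2φ).
Middle (φ): 128.
Outer (θ): 256π.

Therefore the triple integral equals 256π.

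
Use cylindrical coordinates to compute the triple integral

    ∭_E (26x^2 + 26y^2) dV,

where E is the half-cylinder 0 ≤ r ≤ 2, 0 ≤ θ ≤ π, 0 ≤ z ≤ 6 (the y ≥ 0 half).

In cylindrical coordinates, x = r cos(θ), y = r sin(θ), z = z, and dV = r dr dθ dz.

The integrand becomes 26r^2, so

    ∭_E (26x^2 + 26y^2) dV = ∫_{0}^{π} ∫_{0}^{2} ∫_{0}^{6} (26r^2) · r dz dr dθ.

Inner (z): 156r^3.
Middle (r from 0 to 2): 624.
Outer (θ): 624π.

Therefore the triple integral equals 624π.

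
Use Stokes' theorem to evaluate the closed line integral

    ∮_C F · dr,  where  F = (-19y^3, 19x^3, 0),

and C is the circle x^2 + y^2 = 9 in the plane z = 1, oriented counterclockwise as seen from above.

Let S be the flat disk x^2 + y^2 ≤ 9 in the plane z = 1, with upward unit normal n̂ = ẑ. By Stokes' theorem,

    ∮_C F · dr = ∬_S (∇ × F) · n̂ dS = ∬_D (curl F)_z dA,

where D is the disk x^2 + y^2 ≤ 9.

Compute the curl of F = (-19y^3, 19x^3, 0):
    (∇ × F)_x = ∂F_z/∂y - ∂F_y/∂z = 0,
    (∇ × F)_y = ∂F_x/∂z - ∂F_z/∂x = 0,
    (∇ × F)_z = ∂F_y/∂x - ∂F_x/∂y = 57x^2 + 57y^2.

On z = 1, (curl F)_z = 57x^2 + 57y^2.

Convert to polar (x = r cos θ, y = r sin θ, dA = r dr dθ); the integrand becomes 57r^2, so

    ∬_D (curl F)_z dA = ∫_0^{2π} ∫_0^{3} (57r^2) · r dr dθ.

Inner (r from 0 to 3): 4617/4.
Outer (θ from 0 to 2π): 4617π/2.

Therefore ∮_C F · dr = 4617π/2.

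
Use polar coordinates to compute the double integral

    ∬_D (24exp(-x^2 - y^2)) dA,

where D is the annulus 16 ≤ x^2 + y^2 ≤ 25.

The region D is 4 ≤ r ≤ 5, 0 ≤ θ ≤ 2π in polar coordinates, where x = r cos(θ), y = r sin(θ), and dA = r dr dθ.

Under the substitution, the integrand becomes 24exp(-r^2), so

    ∬_D (24exp(-x^2 - y^2)) dA = ∫_{0}^{2π} ∫_{4}^{5} (24exp(-r^2)) · r dr dθ.

Inner integral (in r): ∫_{4}^{5} (24exp(-r^2)) · r dr = -(12 - 12exp(9))exp(-25).

Outer integral (in θ): ∫_{0}^{2π} (-(12 - 12exp(9))exp(-25)) dθ = -24π (1 - exp(9))exp(-25).

Therefore ∬_D (24exp(-x^2 - y^2)) dA = -24π (1 - exp(9))exp(-25).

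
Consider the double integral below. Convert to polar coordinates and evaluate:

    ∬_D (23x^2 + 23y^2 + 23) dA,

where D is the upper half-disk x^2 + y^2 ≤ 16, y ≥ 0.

The region D is 0 ≤ r ≤ 4, 0 ≤ θ ≤ π in polar coordinates, where x = r cos(θ), y = r sin(θ), and dA = r dr dθ.

Under the substitution, the integrand becomes 23r^2 + 23, so

    ∬_D (23x^2 + 23y^2 + 23) dA = ∫_{0}^{π} ∫_{0}^{4} (23r^2 + 23) · r dr dθ.

Inner integral (in r): ∫_{0}^{4} (23r^2 + 23) · r dr = 1656.

Outer integral (in θ): ∫_{0}^{π} (1656) dθ = 1656π.

Therefore ∬_D (23x^2 + 23y^2 + 23) dA = 1656π.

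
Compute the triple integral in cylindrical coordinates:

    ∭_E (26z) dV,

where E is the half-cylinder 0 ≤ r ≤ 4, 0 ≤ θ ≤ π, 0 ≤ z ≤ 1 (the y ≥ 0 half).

In cylindrical coordinates, x = r cos(θ), y = r sin(θ), z = z, and dV = r dr dθ dz.

The integrand becomes 26z, so

    ∭_E (26z) dV = ∫_{0}^{π} ∫_{0}^{4} ∫_{0}^{1} (26z) · r dz dr dθ.

Inner (z): 13r.
Middle (r from 0 to 4): 104.
Outer (θ): 104π.

Therefore the triple integral equals 104π.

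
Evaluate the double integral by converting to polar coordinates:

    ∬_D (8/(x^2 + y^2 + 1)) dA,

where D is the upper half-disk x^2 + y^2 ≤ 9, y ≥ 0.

The region D is 0 ≤ r ≤ 3, 0 ≤ θ ≤ π in polar coordinates, where x = r cos(θ), y = r sin(θ), and dA = r dr dθ.

Under the substitution, the integrand becomes 8/(r^2 + 1), so

    ∬_D (8/(x^2 + y^2 + 1)) dA = ∫_{0}^{π} ∫_{0}^{3} (8/(r^2 + 1)) · r dr dθ.

Inner integral (in r): ∫_{0}^{3} (8/(r^2 + 1)) · r dr = log(10000).

Outer integral (in θ): ∫_{0}^{π} (log(10000)) dθ = log(10000^π).

Therefore ∬_D (8/(x^2 + y^2 + 1)) dA = log(10000^π).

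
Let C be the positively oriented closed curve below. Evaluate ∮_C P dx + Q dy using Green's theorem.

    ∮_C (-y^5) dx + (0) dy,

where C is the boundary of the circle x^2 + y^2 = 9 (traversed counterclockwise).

Green's theorem converts the closed line integral into a double integral over the enclosed region D:

    ∮_C P dx + Q dy = ∬_D (∂Q/∂x - ∂P/∂y) dA.

Here P = -y^5, Q = 0, so

    ∂Q/∂x = 0,    ∂P/∂y = -5y^4,
    ∂Q/∂x - ∂P/∂y = 5y^4.

D is the region x^2 + y^2 ≤ 9. Evaluating the double integral:

In polar coordinates (x = r cos θ, y = r sin θ, dA = r dr dθ) the integrand becomes 5r^4sin(θ)^4, so

    ∬_D (5y^4) dA = ∫_0^{2π} ∫_0^{3} (5r^4sin(θ)^4) · r dr dθ.

Inner (r from 0 to 3): 1215sin(θ)^4/2.
Outer (θ from 0 to 2π): 3645π/8.

Therefore ∮_C P dx + Q dy = 3645π/8.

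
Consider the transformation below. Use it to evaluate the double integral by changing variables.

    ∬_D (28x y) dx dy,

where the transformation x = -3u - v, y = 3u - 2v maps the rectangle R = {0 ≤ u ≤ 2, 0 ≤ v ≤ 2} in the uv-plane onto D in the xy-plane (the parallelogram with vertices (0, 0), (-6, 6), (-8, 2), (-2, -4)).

Compute the Jacobian determinant of (x, y) with respect to (u, v):

    ∂(x,y)/∂(u,v) = | -3  -1 | = (-3)(-2) - (-1)(3) = 9.
                   | 3  -2 |

Its absolute value is |J| = 9 (the area scaling factor).

Substituting x = -3u - v, y = 3u - 2v into the integrand,

    28x y → -252u^2 + 84u v + 56v^2,

so the integral becomes

    ∬_R (-252u^2 + 84u v + 56v^2) · |J| du dv = ∫_0^2 ∫_0^2 (-2268u^2 + 756u v + 504v^2) dv du.

Inner (v): -4536u^2 + 1512u + 1344.
Outer (u): -6384.

Therefore ∬_D (28x y) dx dy = -6384.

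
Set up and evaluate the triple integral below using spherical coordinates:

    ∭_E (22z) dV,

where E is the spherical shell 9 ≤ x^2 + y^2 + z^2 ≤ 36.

In spherical coordinates, x = ρ sin(φ) cos(θ), y = ρ sin(φ) sin(θ), z = ρ cos(φ), and dV = ρ^2 sin(φ) dρ dφ dθ.

The integrand becomes 22ρ cos(φ), so

    ∭_E (22z) dV = ∫_{0}^{2π} ∫_{0}^{π} ∫_{3}^{6} (22ρ cos(φ)) · ρ^2 sin(φ) dρ dφ dθ.

Inner (ρ): 13365sin(2φ)/4.
Middle (φ): 0.
Outer (θ): 0.

Therefore the triple integral equals 0.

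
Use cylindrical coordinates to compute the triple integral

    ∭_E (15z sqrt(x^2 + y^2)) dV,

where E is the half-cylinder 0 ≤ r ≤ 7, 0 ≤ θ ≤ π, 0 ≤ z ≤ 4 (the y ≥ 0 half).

In cylindrical coordinates, x = r cos(θ), y = r sin(θ), z = z, and dV = r dr dθ dz.

The integrand becomes 15r z, so

    ∭_E (15z sqrt(x^2 + y^2)) dV = ∫_{0}^{π} ∫_{0}^{7} ∫_{0}^{4} (15r z) · r dz dr dθ.

Inner (z): 120r^2.
Middle (r from 0 to 7): 13720.
Outer (θ): 13720π.

Therefore the triple integral equals 13720π.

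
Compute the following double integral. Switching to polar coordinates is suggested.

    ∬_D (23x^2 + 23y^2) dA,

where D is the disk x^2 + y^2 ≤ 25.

The region D is 0 ≤ r ≤ 5, 0 ≤ θ ≤ 2π in polar coordinates, where x = r cos(θ), y = r sin(θ), and dA = r dr dθ.

Under the substitution, the integrand becomes 23r^2, so

    ∬_D (23x^2 + 23y^2) dA = ∫_{0}^{2π} ∫_{0}^{5} (23r^2) · r dr dθ.

Inner integral (in r): ∫_{0}^{5} (23r^2) · r dr = 14375/4.

Outer integral (in θ): ∫_{0}^{2π} (14375/4) dθ = 14375π/2.

Therefore ∬_D (23x^2 + 23y^2) dA = 14375π/2.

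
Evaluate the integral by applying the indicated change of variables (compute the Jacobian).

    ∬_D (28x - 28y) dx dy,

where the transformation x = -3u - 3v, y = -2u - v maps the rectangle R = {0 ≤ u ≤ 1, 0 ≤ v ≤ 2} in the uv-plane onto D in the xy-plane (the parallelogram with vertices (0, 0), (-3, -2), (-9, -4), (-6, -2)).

Compute the Jacobian determinant of (x, y) with respect to (u, v):

    ∂(x,y)/∂(u,v) = | -3  -3 | = (-3)(-1) - (-3)(-2) = -3.
                   | -2  -1 |

Its absolute value is |J| = 3 (the area scaling factor).

Substituting x = -3u - 3v, y = -2u - v into the integrand,

    28x - 28y → -28u - 56v,

so the integral becomes

    ∬_R (-28u - 56v) · |J| du dv = ∫_0^1 ∫_0^2 (-84u - 168v) dv du.

Inner (v): -168u - 336.
Outer (u): -420.

Therefore ∬_D (28x - 28y) dx dy = -420.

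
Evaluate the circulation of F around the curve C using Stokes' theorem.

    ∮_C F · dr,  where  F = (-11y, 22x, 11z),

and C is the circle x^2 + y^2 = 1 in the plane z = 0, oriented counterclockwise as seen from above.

Let S be the flat disk x^2 + y^2 ≤ 1 in the plane z = 0, with upward unit normal n̂ = ẑ. By Stokes' theorem,

    ∮_C F · dr = ∬_S (∇ × F) · n̂ dS = ∬_D (curl F)_z dA,

where D is the disk x^2 + y^2 ≤ 1.

Compute the curl of F = (-11y, 22x, 11z):
    (∇ × F)_x = ∂F_z/∂y - ∂F_y/∂z = 0,
    (∇ × F)_y = ∂F_x/∂z - ∂F_z/∂x = 0,
    (∇ × F)_z = ∂F_y/∂x - ∂F_x/∂y = 33.

On z = 0, (curl F)_z = 33.

Convert to polar (x = r cos θ, y = r sin θ, dA = r dr dθ); the integrand becomes 33, so

    ∬_D (curl F)_z dA = ∫_0^{2π} ∫_0^{1} (33) · r dr dθ.

Inner (r from 0 to 1): 33/2.
Outer (θ from 0 to 2π): 33π.

Therefore ∮_C F · dr = 33π.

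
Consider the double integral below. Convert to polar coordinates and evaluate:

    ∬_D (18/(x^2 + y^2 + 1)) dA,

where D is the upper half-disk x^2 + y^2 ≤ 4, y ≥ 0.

The region D is 0 ≤ r ≤ 2, 0 ≤ θ ≤ π in polar coordinates, where x = r cos(θ), y = r sin(θ), and dA = r dr dθ.

Under the substitution, the integrand becomes 18/(r^2 + 1), so

    ∬_D (18/(x^2 + y^2 + 1)) dA = ∫_{0}^{π} ∫_{0}^{2} (18/(r^2 + 1)) · r dr dθ.

Inner integral (in r): ∫_{0}^{2} (18/(r^2 + 1)) · r dr = log(1953125).

Outer integral (in θ): ∫_{0}^{π} (log(1953125)) dθ = log(1953125^π).

Therefore ∬_D (18/(x^2 + y^2 + 1)) dA = log(1953125^π).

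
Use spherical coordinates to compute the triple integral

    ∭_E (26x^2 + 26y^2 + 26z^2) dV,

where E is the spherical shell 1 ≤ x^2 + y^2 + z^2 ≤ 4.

In spherical coordinates, x = ρ sin(φ) cos(θ), y = ρ sin(φ) sin(θ), z = ρ cos(φ), and dV = ρ^2 sin(φ) dρ dφ dθ.

The integrand becomes 26ρ^2, so

    ∭_E (26x^2 + 26y^2 + 26z^2) dV = ∫_{0}^{2π} ∫_{0}^{π} ∫_{1}^{2} (26ρ^2) · ρ^2 sin(φ) dρ dφ dθ.

Inner (ρ): 806sin(φ)/5.
Middle (φ): 1612/5.
Outer (θ): 3224π/5.

Therefore the triple integral equals 3224π/5.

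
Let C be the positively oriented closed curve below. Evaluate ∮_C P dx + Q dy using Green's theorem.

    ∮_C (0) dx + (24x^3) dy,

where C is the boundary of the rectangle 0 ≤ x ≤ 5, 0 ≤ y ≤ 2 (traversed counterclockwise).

Green's theorem converts the closed line integral into a double integral over the enclosed region D:

    ∮_C P dx + Q dy = ∬_D (∂Q/∂x - ∂P/∂y) dA.

Here P = 0, Q = 24x^3, so

    ∂Q/∂x = 72x^2,    ∂P/∂y = 0,
    ∂Q/∂x - ∂P/∂y = 72x^2.

D is the region 0 ≤ x ≤ 5, 0 ≤ y ≤ 2. Evaluating the double integral:

    ∬_D (72x^2) dA = ∫_0^{5} ∫_0^{2} (72x^2) dy dx.

Inner (y from 0 to 2): 144x^2.
Outer (x from 0 to 5): 6000.

Therefore ∮_C P dx + Q dy = 6000.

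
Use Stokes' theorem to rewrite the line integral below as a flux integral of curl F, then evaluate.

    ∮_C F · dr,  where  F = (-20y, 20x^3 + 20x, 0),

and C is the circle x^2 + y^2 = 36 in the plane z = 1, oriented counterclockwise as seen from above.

Let S be the flat disk x^2 + y^2 ≤ 36 in the plane z = 1, with upward unit normal n̂ = ẑ. By Stokes' theorem,

    ∮_C F · dr = ∬_S (∇ × F) · n̂ dS = ∬_D (curl F)_z dA,

where D is the disk x^2 + y^2 ≤ 36.

Compute the curl of F = (-20y, 20x^3 + 20x, 0):
    (∇ × F)_x = ∂F_z/∂y - ∂F_y/∂z = 0,
    (∇ × F)_y = ∂F_x/∂z - ∂F_z/∂x = 0,
    (∇ × F)_z = ∂F_y/∂x - ∂F_x/∂y = 60x^2 + 40.

On z = 1, (curl F)_z = 60x^2 + 40.

Convert to polar (x = r cos θ, y = r sin θ, dA = r dr dθ); the integrand becomes 60r^2cos(θ)^2 + 40, so

    ∬_D (curl F)_z dA = ∫_0^{2π} ∫_0^{6} (60r^2cos(θ)^2 + 40) · r dr dθ.

Inner (r from 0 to 6): 19440cos(θ)^2 + 720.
Outer (θ from 0 to 2π): 20880π.

Therefore ∮_C F · dr = 20880π.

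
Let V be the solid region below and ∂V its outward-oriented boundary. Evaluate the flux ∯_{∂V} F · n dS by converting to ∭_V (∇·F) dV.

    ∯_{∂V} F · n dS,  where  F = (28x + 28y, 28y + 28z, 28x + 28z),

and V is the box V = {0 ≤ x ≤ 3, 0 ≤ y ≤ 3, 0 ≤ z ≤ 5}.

By the divergence theorem,

    ∯_{∂V} F · n dS = ∭_V (∇ · F) dV.

Compute the divergence:
    ∇ · F = ∂F_x/∂x + ∂F_y/∂y + ∂F_z/∂z = 28 + 28 + 28 = 84.

V is a rectangular box, so dV = dx dy dz with 0 ≤ x ≤ 3, 0 ≤ y ≤ 3, 0 ≤ z ≤ 5.

Integrate (84) over V as an iterated integral:

    ∭_V (∇·F) dV = ∫_0^{3} ∫_0^{3} ∫_0^{5} (84) dz dy dx.

Inner (z from 0 to 5): 420.
Middle (y from 0 to 3): 1260.
Outer (x from 0 to 3): 3780.

Therefore ∯_{∂V} F · n dS = 3780.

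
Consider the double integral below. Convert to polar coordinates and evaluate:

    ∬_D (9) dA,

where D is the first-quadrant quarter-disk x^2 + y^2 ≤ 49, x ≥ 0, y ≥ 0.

The region D is 0 ≤ r ≤ 7, 0 ≤ θ ≤ π/2 in polar coordinates, where x = r cos(θ), y = r sin(θ), and dA = r dr dθ.

Under the substitution, the integrand becomes 9, so

    ∬_D (9) dA = ∫_{0}^{π/2} ∫_{0}^{7} (9) · r dr dθ.

Inner integral (in r): ∫_{0}^{7} (9) · r dr = 441/2.

Outer integral (in θ): ∫_{0}^{π/2} (441/2) dθ = 441π/4.

Therefore ∬_D (9) dA = 441π/4.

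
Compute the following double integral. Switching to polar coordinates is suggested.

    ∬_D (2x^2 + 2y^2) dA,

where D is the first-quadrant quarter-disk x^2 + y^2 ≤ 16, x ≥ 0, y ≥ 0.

The region D is 0 ≤ r ≤ 4, 0 ≤ θ ≤ π/2 in polar coordinates, where x = r cos(θ), y = r sin(θ), and dA = r dr dθ.

Under the substitution, the integrand becomes 2r^2, so

    ∬_D (2x^2 + 2y^2) dA = ∫_{0}^{π/2} ∫_{0}^{4} (2r^2) · r dr dθ.

Inner integral (in r): ∫_{0}^{4} (2r^2) · r dr = 128.

Outer integral (in θ): ∫_{0}^{π/2} (128) dθ = 64π.

Therefore ∬_D (2x^2 + 2y^2) dA = 64π.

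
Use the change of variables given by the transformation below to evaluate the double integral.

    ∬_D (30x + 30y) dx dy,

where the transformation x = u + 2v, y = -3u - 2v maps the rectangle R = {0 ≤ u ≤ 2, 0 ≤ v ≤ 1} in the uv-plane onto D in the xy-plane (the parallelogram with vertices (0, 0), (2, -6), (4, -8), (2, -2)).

Compute the Jacobian determinant of (x, y) with respect to (u, v):

    ∂(x,y)/∂(u,v) = | 1  2 | = (1)(-2) - (2)(-3) = 4.
                   | -3  -2 |

Its absolute value is |J| = 4 (the area scaling factor).

Substituting x = u + 2v, y = -3u - 2v into the integrand,

    30x + 30y → -60u,

so the integral becomes

    ∬_R (-60u) · |J| du dv = ∫_0^2 ∫_0^1 (-240u) dv du.

Inner (v): -240u.
Outer (u): -480.

Therefore ∬_D (30x + 30y) dx dy = -480.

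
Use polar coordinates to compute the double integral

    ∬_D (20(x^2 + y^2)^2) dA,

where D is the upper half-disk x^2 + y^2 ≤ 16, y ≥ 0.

The region D is 0 ≤ r ≤ 4, 0 ≤ θ ≤ π in polar coordinates, where x = r cos(θ), y = r sin(θ), and dA = r dr dθ.

Under the substitution, the integrand becomes 20r^4, so

    ∬_D (20(x^2 + y^2)^2) dA = ∫_{0}^{π} ∫_{0}^{4} (20r^4) · r dr dθ.

Inner integral (in r): ∫_{0}^{4} (20r^4) · r dr = 40960/3.

Outer integral (in θ): ∫_{0}^{π} (40960/3) dθ = 40960π/3.

Therefore ∬_D (20(x^2 + y^2)^2) dA = 40960π/3.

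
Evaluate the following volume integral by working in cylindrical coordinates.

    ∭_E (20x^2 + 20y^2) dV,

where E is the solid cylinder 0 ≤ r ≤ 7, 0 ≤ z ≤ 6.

In cylindrical coordinates, x = r cos(θ), y = r sin(θ), z = z, and dV = r dr dθ dz.

The integrand becomes 20r^2, so

    ∭_E (20x^2 + 20y^2) dV = ∫_{0}^{2π} ∫_{0}^{7} ∫_{0}^{6} (20r^2) · r dz dr dθ.

Inner (z): 120r^3.
Middle (r from 0 to 7): 72030.
Outer (θ): 144060π.

Therefore the triple integral equals 144060π.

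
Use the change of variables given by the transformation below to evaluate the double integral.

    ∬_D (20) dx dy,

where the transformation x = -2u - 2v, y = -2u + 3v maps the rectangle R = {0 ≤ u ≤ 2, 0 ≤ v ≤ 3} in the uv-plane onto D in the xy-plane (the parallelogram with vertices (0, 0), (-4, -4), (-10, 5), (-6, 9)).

Compute the Jacobian determinant of (x, y) with respect to (u, v):

    ∂(x,y)/∂(u,v) = | -2  -2 | = (-2)(3) - (-2)(-2) = -10.
                   | -2  3 |

Its absolute value is |J| = 10 (the area scaling factor).

Substituting x = -2u - 2v, y = -2u + 3v into the integrand,

    20 → 20,

so the integral becomes

    ∬_R (20) · |J| du dv = ∫_0^2 ∫_0^3 (200) dv du.

Inner (v): 600.
Outer (u): 1200.

Therefore ∬_D (20) dx dy = 1200.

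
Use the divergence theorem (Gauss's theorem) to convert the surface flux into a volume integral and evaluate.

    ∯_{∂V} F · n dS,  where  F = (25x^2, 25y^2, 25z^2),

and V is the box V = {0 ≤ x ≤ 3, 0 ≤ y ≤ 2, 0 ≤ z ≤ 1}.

By the divergence theorem,

    ∯_{∂V} F · n dS = ∭_V (∇ · F) dV.

Compute the divergence:
    ∇ · F = ∂F_x/∂x + ∂F_y/∂y + ∂F_z/∂z = 50x + 50y + 50z.

V is a rectangular box, so dV = dx dy dz with 0 ≤ x ≤ 3, 0 ≤ y ≤ 2, 0 ≤ z ≤ 1.

Integrate (50x + 50y + 50z) over V as an iterated integral:

    ∭_V (∇·F) dV = ∫_0^{3} ∫_0^{2} ∫_0^{1} (50x + 50y + 50z) dz dy dx.

Inner (z from 0 to 1): 50x + 50y + 25.
Middle (y from 0 to 2): 100x + 150.
Outer (x from 0 to 3): 900.

Therefore ∯_{∂V} F · n dS = 900.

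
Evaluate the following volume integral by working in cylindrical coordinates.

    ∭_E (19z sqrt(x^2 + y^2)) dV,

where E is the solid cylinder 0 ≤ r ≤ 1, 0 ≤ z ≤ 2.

In cylindrical coordinates, x = r cos(θ), y = r sin(θ), z = z, and dV = r dr dθ dz.

The integrand becomes 19r z, so

    ∭_E (19z sqrt(x^2 + y^2)) dV = ∫_{0}^{2π} ∫_{0}^{1} ∫_{0}^{2} (19r z) · r dz dr dθ.

Inner (z): 38r^2.
Middle (r from 0 to 1): 38/3.
Outer (θ): 76π/3.

Therefore the triple integral equals 76π/3.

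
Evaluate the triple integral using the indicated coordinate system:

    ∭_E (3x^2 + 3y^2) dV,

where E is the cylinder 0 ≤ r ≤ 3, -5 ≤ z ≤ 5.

In cylindrical coordinates, x = r cos(θ), y = r sin(θ), z = z, and dV = r dr dθ dz.

The integrand becomes 3r^2, so

    ∭_E (3x^2 + 3y^2) dV = ∫_{0}^{2π} ∫_{0}^{3} ∫_{-5}^{5} (3r^2) · r dz dr dθ.

Inner (z): 30r^3.
Middle (r from 0 to 3): 1215/2.
Outer (θ): 1215π.

Therefore the triple integral equals 1215π.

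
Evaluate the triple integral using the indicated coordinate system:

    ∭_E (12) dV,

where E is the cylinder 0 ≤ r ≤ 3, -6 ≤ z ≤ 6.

In cylindrical coordinates, x = r cos(θ), y = r sin(θ), z = z, and dV = r dr dθ dz.

The integrand becomes 12, so

    ∭_E (12) dV = ∫_{0}^{2π} ∫_{0}^{3} ∫_{-6}^{6} (12) · r dz dr dθ.

Inner (z): 144r.
Middle (r from 0 to 3): 648.
Outer (θ): 1296π.

Therefore the triple integral equals 1296π.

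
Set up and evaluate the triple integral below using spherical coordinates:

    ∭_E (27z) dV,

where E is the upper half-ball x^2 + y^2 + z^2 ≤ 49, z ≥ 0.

In spherical coordinates, x = ρ sin(φ) cos(θ), y = ρ sin(φ) sin(θ), z = ρ cos(φ), and dV = ρ^2 sin(φ) dρ dφ dθ.

The integrand becomes 27ρ cos(φ), so

    ∭_E (27z) dV = ∫_{0}^{2π} ∫_{0}^{π/2} ∫_{0}^{7} (27ρ cos(φ)) · ρ^2 sin(φ) dρ dφ dθ.

Inner (ρ): 64827sin(2φ)/8.
Middle (φ): 64827/8.
Outer (θ): 64827π/4.

Therefore the triple integral equals 64827π/4.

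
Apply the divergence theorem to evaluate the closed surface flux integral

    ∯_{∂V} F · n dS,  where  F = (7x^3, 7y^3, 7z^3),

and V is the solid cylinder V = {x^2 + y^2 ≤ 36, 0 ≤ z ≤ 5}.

By the divergence theorem,

    ∯_{∂V} F · n dS = ∭_V (∇ · F) dV.

Compute the divergence:
    ∇ · F = ∂F_x/∂x + ∂F_y/∂y + ∂F_z/∂z = 21x^2 + 21y^2 + 21z^2.

In cylindrical coordinates, x = r cos(θ), y = r sin(θ), z = z, dV = r dr dθ dz, with 0 ≤ r ≤ 6, 0 ≤ θ ≤ 2π, 0 ≤ z ≤ 5.

The integrand, after substitution and multiplying by the volume element, becomes (21r^2 + 21z^2) · r, so

    ∭_V (∇·F) dV = ∫_0^{2π} ∫_0^{6} ∫_0^{5} (21r^2 + 21z^2) · r dz dr dθ.

Inner (z from 0 to 5): 105r^3 + 875r.
Middle (r from 0 to 6): 49770.
Outer (θ from 0 to 2π): 99540π.

Therefore ∯_{∂V} F · n dS = 99540π.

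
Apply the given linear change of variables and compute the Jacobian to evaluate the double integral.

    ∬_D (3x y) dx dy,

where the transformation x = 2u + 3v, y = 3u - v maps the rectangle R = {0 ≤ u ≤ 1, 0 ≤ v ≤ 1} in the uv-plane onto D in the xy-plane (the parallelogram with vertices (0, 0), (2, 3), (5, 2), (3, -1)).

Compute the Jacobian determinant of (x, y) with respect to (u, v):

    ∂(x,y)/∂(u,v) = | 2  3 | = (2)(-1) - (3)(3) = -11.
                   | 3  -1 |

Its absolute value is |J| = 11 (the area scaling factor).

Substituting x = 2u + 3v, y = 3u - v into the integrand,

    3x y → 18u^2 + 21u v - 9v^2,

so the integral becomes

    ∬_R (18u^2 + 21u v - 9v^2) · |J| du dv = ∫_0^1 ∫_0^1 (198u^2 + 231u v - 99v^2) dv du.

Inner (v): 198u^2 + 231u/2 - 33.
Outer (u): 363/4.

Therefore ∬_D (3x y) dx dy = 363/4.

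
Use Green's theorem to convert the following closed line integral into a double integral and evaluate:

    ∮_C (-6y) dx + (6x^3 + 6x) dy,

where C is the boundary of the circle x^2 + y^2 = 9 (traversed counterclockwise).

Green's theorem converts the closed line integral into a double integral over the enclosed region D:

    ∮_C P dx + Q dy = ∬_D (∂Q/∂x - ∂P/∂y) dA.

Here P = -6y, Q = 6x^3 + 6x, so

    ∂Q/∂x = 18x^2 + 6,    ∂P/∂y = -6,
    ∂Q/∂x - ∂P/∂y = 18x^2 + 12.

D is the region x^2 + y^2 ≤ 9. Evaluating the double integral:

In polar coordinates (x = r cos θ, y = r sin θ, dA = r dr dθ) the integrand becomes 18r^2cos(θ)^2 + 12, so

    ∬_D (18x^2 + 12) dA = ∫_0^{2π} ∫_0^{3} (18r^2cos(θ)^2 + 12) · r dr dθ.

Inner (r from 0 to 3): 729cos(θ)^2/2 + 54.
Outer (θ from 0 to 2π): 945π/2.

Therefore ∮_C P dx + Q dy = 945π/2.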